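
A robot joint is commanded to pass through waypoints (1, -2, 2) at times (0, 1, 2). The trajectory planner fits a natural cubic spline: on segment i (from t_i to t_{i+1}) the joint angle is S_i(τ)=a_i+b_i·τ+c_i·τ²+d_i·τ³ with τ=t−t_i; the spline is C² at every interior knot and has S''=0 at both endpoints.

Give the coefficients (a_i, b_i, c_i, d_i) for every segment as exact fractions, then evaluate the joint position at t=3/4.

Δ: Δ0=-3, Δ1=4
row 1: diag=4, rhs=42; c'=1/4, d'=21/2
back: M1=21/2
M: M0=0, M1=21/2, M2=0
seg 0: a=1, c=M0/2=0, d=(M1−M0)/(6·1)=7/4, b=Δ0−h0·(2M0+M1)/6=-19/4
seg 1: a=-2, c=M1/2=21/4, d=(M2−M1)/(6·1)=-7/4, b=Δ1−h1·(2M1+M2)/6=1/2
t_q=3/4 → seg 0, τ=3/4; S=1+-19/4·τ+0·τ²+7/4·τ³=-467/256

  seg 0: a=1 b=-19/4 c=0 d=7/4
  seg 1: a=-2 b=1/2 c=21/4 d=-7/4
S(3/4) = -467/256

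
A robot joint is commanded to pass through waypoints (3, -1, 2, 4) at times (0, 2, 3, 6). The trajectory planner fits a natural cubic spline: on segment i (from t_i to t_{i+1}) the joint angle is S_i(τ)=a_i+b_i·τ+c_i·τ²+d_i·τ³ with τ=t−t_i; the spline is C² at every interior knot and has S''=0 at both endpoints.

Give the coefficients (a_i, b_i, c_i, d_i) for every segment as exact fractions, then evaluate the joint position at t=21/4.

  seg 0: a=3 b=-536/141 c=0 d=127/282
  seg 1: a=-1 b=226/141 c=127/47 d=-184/141
  seg 2: a=2 b=436/141 c=-57/47 d=19/141
S(21/4) = 13093/3008

Δ: Δ0=-2, Δ1=3, Δ2=2/3
row 1: diag=6, rhs=30; c'=1/6, d'=5
row 2: denom=8−1·1/6=47/6; d'=(-14−1·5)/(47/6)=-114/47
back: M2=-114/47
back: M1=5−1/6·-114/47=254/47
M: M0=0, M1=254/47, M2=-114/47, M3=0
seg 0: a=3, c=M0/2=0, d=(M1−M0)/(6·2)=127/282, b=Δ0−h0·(2M0+M1)/6=-536/141
seg 1: a=-1, c=M1/2=127/47, d=(M2−M1)/(6·1)=-184/141, b=Δ1−h1·(2M1+M2)/6=226/141
seg 2: a=2, c=M2/2=-57/47, d=(M3−M2)/(6·3)=19/141, b=Δ2−h2·(2M2+M3)/6=436/141
t_q=21/4 → seg 2, τ=9/4; S=2+436/141·τ+-57/47·τ²+19/141·τ³=13093/3008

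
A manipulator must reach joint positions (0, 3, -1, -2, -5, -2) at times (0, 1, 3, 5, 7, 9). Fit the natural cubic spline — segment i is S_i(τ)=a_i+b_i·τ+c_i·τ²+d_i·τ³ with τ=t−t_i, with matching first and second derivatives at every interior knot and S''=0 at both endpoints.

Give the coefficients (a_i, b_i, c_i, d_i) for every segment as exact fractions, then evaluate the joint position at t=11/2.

Δ: Δ0=3, Δ1=-2, Δ2=-1/2, Δ3=-3/2, Δ4=3/2
row 1: diag=6, rhs=-30; c'=1/3, d'=-5
row 2: denom=8−2·1/3=22/3; d'=(9−2·-5)/(22/3)=57/22
row 3: denom=8−2·3/11=82/11; d'=(-6−2·57/22)/(82/11)=-3/2
row 4: denom=8−2·11/41=306/41; d'=(18−2·-3/2)/(306/41)=287/102
back: M4=287/102
back: M3=-3/2−11/41·287/102=-115/51
back: M2=57/22−3/11·-115/51=109/34
back: M1=-5−1/3·109/34=-619/102
M: M0=0, M1=-619/102, M2=109/34, M3=-115/51, M4=287/102, M5=0
seg 0: a=0, c=M0/2=0, d=(M1−M0)/(6·1)=-619/612, b=Δ0−h0·(2M0+M1)/6=2455/612
seg 1: a=3, c=M1/2=-619/204, d=(M2−M1)/(6·2)=473/612, b=Δ1−h1·(2M1+M2)/6=299/306
seg 2: a=-1, c=M2/2=109/68, d=(M3−M2)/(6·2)=-557/1224, b=Δ2−h2·(2M2+M3)/6=-577/306
seg 3: a=-2, c=M3/2=-115/102, d=(M4−M3)/(6·2)=517/1224, b=Δ3−h3·(2M3+M4)/6=-143/153
seg 4: a=-5, c=M4/2=287/204, d=(M5−M4)/(6·2)=-287/1224, b=Δ4−h4·(2M4+M5)/6=-115/306
t_q=11/2 → seg 3, τ=1/2; S=-2+-143/153·τ+-115/102·τ²+517/1224·τ³=-8801/3264

  seg 0: a=0 b=2455/612 c=0 d=-619/612
  seg 1: a=3 b=299/306 c=-619/204 d=473/612
  seg 2: a=-1 b=-577/306 c=109/68 d=-557/1224
  seg 3: a=-2 b=-143/153 c=-115/102 d=517/1224
  seg 4: a=-5 b=-115/306 c=287/204 d=-287/1224
S(11/2) = -8801/3264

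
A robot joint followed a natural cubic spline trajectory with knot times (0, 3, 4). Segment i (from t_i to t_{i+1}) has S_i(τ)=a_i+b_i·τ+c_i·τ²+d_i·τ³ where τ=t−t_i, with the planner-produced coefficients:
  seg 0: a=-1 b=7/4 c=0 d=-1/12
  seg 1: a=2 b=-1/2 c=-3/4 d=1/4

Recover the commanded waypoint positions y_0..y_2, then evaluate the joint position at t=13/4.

y_0 = S_0(0) = a_0 = -1
y_1 = S_1(0) = a_1 = 2
y_2 = S_1(1) = 1
t_q=13/4 is in segment 1 (τ=1/4); S_1(τ)=469/256

y_0=-1 y_1=2 y_2=1
S(13/4) = 469/256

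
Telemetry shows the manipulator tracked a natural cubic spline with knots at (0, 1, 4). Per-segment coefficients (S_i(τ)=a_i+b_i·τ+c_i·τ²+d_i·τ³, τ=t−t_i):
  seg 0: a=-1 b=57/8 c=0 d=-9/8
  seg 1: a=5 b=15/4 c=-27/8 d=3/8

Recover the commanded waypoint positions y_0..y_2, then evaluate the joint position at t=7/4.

y_0=-1 y_1=5 y_2=-4
S(7/4) = 3109/512

y_0 = S_0(0) = a_0 = -1
y_1 = S_1(0) = a_1 = 5
y_2 = S_1(3) = -4
t_q=7/4 is in segment 1 (τ=3/4); S_1(τ)=3109/512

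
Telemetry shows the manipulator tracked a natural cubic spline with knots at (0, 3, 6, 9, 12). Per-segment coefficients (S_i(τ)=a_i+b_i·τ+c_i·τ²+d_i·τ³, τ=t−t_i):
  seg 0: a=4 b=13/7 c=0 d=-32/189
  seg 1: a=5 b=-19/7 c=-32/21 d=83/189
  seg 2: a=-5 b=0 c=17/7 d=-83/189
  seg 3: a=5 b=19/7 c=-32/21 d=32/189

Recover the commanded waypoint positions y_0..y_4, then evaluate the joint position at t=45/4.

y_0 = S_0(0) = a_0 = 4
y_1 = S_1(0) = a_1 = 5
y_2 = S_2(0) = a_2 = -5
y_3 = S_3(0) = a_3 = 5
y_4 = S_3(3) = 4
t_q=45/4 is in segment 3 (τ=9/4); S_3(τ)=149/28

y_0=4 y_1=5 y_2=-5 y_3=5 y_4=4
S(45/4) = 149/28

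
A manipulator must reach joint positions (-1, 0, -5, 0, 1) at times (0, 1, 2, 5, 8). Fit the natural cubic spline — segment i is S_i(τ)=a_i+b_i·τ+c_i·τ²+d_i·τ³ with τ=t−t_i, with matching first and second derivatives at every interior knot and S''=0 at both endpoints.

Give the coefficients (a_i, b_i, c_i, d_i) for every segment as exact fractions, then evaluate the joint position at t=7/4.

  seg 0: a=-1 b=157/56 c=0 d=-101/56
  seg 1: a=0 b=-73/28 c=-303/56 d=169/56
  seg 2: a=-5 b=-35/8 c=51/14 d=-821/1512
  seg 3: a=0 b=79/28 c=-209/168 d=209/1512
S(7/4) = -13353/3584

Δ: Δ0=1, Δ1=-5, Δ2=5/3, Δ3=1/3
row 1: diag=4, rhs=-36; c'=1/4, d'=-9
row 2: denom=8−1·1/4=31/4; d'=(40−1·-9)/(31/4)=196/31
row 3: denom=12−3·12/31=336/31; d'=(-8−3·196/31)/(336/31)=-209/84
back: M3=-209/84
back: M2=196/31−12/31·-209/84=51/7
back: M1=-9−1/4·51/7=-303/28
M: M0=0, M1=-303/28, M2=51/7, M3=-209/84, M4=0
seg 0: a=-1, c=M0/2=0, d=(M1−M0)/(6·1)=-101/56, b=Δ0−h0·(2M0+M1)/6=157/56
seg 1: a=0, c=M1/2=-303/56, d=(M2−M1)/(6·1)=169/56, b=Δ1−h1·(2M1+M2)/6=-73/28
seg 2: a=-5, c=M2/2=51/14, d=(M3−M2)/(6·3)=-821/1512, b=Δ2−h2·(2M2+M3)/6=-35/8
seg 3: a=0, c=M3/2=-209/168, d=(M4−M3)/(6·3)=209/1512, b=Δ3−h3·(2M3+M4)/6=79/28
t_q=7/4 → seg 1, τ=3/4; S=0+-73/28·τ+-303/56·τ²+169/56·τ³=-13353/3584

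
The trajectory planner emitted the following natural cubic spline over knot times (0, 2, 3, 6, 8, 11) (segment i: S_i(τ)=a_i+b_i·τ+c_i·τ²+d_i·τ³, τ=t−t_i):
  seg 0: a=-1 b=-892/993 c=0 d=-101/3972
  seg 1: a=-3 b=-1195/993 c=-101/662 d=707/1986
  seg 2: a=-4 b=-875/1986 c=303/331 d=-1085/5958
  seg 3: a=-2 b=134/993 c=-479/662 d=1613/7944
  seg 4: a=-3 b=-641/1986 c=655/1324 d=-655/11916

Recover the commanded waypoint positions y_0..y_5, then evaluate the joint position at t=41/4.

y_0=-1 y_1=-3 y_2=-4 y_3=-2 y_4=-3 y_5=-1
S(41/4) = -156579/84736

y_0 = S_0(0) = a_0 = -1
y_1 = S_1(0) = a_1 = -3
y_2 = S_2(0) = a_2 = -4
y_3 = S_3(0) = a_3 = -2
y_4 = S_4(0) = a_4 = -3
y_5 = S_4(3) = -1
t_q=41/4 is in segment 4 (τ=9/4); S_4(τ)=-156579/84736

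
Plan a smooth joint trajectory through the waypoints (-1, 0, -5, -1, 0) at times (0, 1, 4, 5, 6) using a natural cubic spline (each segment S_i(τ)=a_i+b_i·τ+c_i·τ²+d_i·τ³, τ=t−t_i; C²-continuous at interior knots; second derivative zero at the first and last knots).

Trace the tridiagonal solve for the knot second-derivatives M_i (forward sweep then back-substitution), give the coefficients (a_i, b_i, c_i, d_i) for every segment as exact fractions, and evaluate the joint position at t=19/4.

  seg 0: a=-1 b=1115/636 c=0 d=-479/636
  seg 1: a=0 b=-161/318 c=-479/212 d=397/636
  seg 2: a=-5 b=1775/636 c=178/53 d=-1367/636
  seg 3: a=-1 b=973/318 c=-655/212 d=655/636
S(19/4) = -26111/13568

Δ: Δ0=1, Δ1=-5/3, Δ2=4, Δ3=1
row 1: diag=8, rhs=-16; c'=3/8, d'=-2
row 2: denom=8−3·3/8=55/8; d'=(34−3·-2)/(55/8)=64/11
row 3: denom=4−1·8/55=212/55; d'=(-18−1·64/11)/(212/55)=-655/106
back: M3=-655/106
back: M2=64/11−8/55·-655/106=356/53
back: M1=-2−3/8·356/53=-479/106
M: M0=0, M1=-479/106, M2=356/53, M3=-655/106, M4=0
seg 0: a=-1, c=M0/2=0, d=(M1−M0)/(6·1)=-479/636, b=Δ0−h0·(2M0+M1)/6=1115/636
seg 1: a=0, c=M1/2=-479/212, d=(M2−M1)/(6·3)=397/636, b=Δ1−h1·(2M1+M2)/6=-161/318
seg 2: a=-5, c=M2/2=178/53, d=(M3−M2)/(6·1)=-1367/636, b=Δ2−h2·(2M2+M3)/6=1775/636
seg 3: a=-1, c=M3/2=-655/212, d=(M4−M3)/(6·1)=655/636, b=Δ3−h3·(2M3+M4)/6=973/318
t_q=19/4 → seg 2, τ=3/4; S=-5+1775/636·τ+178/53·τ²+-1367/636·τ³=-26111/13568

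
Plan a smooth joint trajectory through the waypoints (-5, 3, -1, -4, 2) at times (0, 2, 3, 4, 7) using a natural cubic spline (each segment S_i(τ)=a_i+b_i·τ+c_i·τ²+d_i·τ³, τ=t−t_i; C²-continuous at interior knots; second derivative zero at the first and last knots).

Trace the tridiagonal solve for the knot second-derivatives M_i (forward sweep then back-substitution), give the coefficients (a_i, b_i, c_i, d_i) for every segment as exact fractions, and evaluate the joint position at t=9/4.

  seg 0: a=-5 b=607/89 c=0 d=-251/356
  seg 1: a=3 b=-146/89 c=-753/178 d=333/178
  seg 2: a=-1 b=-799/178 c=123/89 d=19/178
  seg 3: a=-4 b=-125/89 c=303/178 d=-101/534
S(9/4) = 26825/11392

Δ: Δ0=4, Δ1=-4, Δ2=-3, Δ3=2
row 1: diag=6, rhs=-48; c'=1/6, d'=-8
row 2: denom=4−1·1/6=23/6; d'=(6−1·-8)/(23/6)=84/23
row 3: denom=8−1·6/23=178/23; d'=(30−1·84/23)/(178/23)=303/89
back: M3=303/89
back: M2=84/23−6/23·303/89=246/89
back: M1=-8−1/6·246/89=-753/89
M: M0=0, M1=-753/89, M2=246/89, M3=303/89, M4=0
seg 0: a=-5, c=M0/2=0, d=(M1−M0)/(6·2)=-251/356, b=Δ0−h0·(2M0+M1)/6=607/89
seg 1: a=3, c=M1/2=-753/178, d=(M2−M1)/(6·1)=333/178, b=Δ1−h1·(2M1+M2)/6=-146/89
seg 2: a=-1, c=M2/2=123/89, d=(M3−M2)/(6·1)=19/178, b=Δ2−h2·(2M2+M3)/6=-799/178
seg 3: a=-4, c=M3/2=303/178, d=(M4−M3)/(6·3)=-101/534, b=Δ3−h3·(2M3+M4)/6=-125/89
t_q=9/4 → seg 1, τ=1/4; S=3+-146/89·τ+-753/178·τ²+333/178·τ³=26825/11392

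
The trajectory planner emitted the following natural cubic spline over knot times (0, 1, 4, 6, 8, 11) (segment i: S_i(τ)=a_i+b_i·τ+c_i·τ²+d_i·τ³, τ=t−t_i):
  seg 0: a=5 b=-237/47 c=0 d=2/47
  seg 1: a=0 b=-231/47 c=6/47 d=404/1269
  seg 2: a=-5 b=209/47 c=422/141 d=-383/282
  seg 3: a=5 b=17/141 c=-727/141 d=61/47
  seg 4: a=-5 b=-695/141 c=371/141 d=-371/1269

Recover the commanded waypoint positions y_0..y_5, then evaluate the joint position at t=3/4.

y_0=5 y_1=0 y_2=-5 y_3=5 y_4=-5 y_5=-4
S(3/4) = 1859/1504

y_0 = S_0(0) = a_0 = 5
y_1 = S_1(0) = a_1 = 0
y_2 = S_2(0) = a_2 = -5
y_3 = S_3(0) = a_3 = 5
y_4 = S_4(0) = a_4 = -5
y_5 = S_4(3) = -4
t_q=3/4 is in segment 0 (τ=3/4); S_0(τ)=1859/1504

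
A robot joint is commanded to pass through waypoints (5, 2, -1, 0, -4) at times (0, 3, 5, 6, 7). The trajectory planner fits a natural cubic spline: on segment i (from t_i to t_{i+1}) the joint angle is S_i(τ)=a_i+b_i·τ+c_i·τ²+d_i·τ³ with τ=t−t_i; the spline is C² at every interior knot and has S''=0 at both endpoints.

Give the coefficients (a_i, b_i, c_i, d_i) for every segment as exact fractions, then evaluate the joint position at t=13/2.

Δ: Δ0=-1, Δ1=-3/2, Δ2=1, Δ3=-4
row 1: diag=10, rhs=-3; c'=1/5, d'=-3/10
row 2: denom=6−2·1/5=28/5; d'=(15−2·-3/10)/(28/5)=39/14
row 3: denom=4−1·5/28=107/28; d'=(-30−1·39/14)/(107/28)=-918/107
back: M3=-918/107
back: M2=39/14−5/28·-918/107=462/107
back: M1=-3/10−1/5·462/107=-249/214
M: M0=0, M1=-249/214, M2=462/107, M3=-918/107, M4=0
seg 0: a=5, c=M0/2=0, d=(M1−M0)/(6·3)=-83/1284, b=Δ0−h0·(2M0+M1)/6=-179/428
seg 1: a=2, c=M1/2=-249/428, d=(M2−M1)/(6·2)=391/856, b=Δ1−h1·(2M1+M2)/6=-463/214
seg 2: a=-1, c=M2/2=231/107, d=(M3−M2)/(6·1)=-230/107, b=Δ2−h2·(2M2+M3)/6=106/107
seg 3: a=0, c=M3/2=-459/107, d=(M4−M3)/(6·1)=153/107, b=Δ3−h3·(2M3+M4)/6=-122/107
t_q=13/2 → seg 3, τ=1/2; S=0+-122/107·τ+-459/107·τ²+153/107·τ³=-1253/856

  seg 0: a=5 b=-179/428 c=0 d=-83/1284
  seg 1: a=2 b=-463/214 c=-249/428 d=391/856
  seg 2: a=-1 b=106/107 c=231/107 d=-230/107
  seg 3: a=0 b=-122/107 c=-459/107 d=153/107
S(13/2) = -1253/856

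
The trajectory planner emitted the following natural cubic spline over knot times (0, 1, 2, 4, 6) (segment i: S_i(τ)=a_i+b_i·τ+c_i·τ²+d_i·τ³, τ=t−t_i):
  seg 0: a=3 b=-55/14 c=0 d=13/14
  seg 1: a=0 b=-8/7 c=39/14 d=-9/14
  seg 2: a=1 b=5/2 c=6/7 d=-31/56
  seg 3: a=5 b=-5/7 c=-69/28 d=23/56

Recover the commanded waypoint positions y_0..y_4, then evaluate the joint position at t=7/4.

y_0=3 y_1=0 y_2=1 y_3=5 y_4=-3
S(7/4) = 393/896

y_0 = S_0(0) = a_0 = 3
y_1 = S_1(0) = a_1 = 0
y_2 = S_2(0) = a_2 = 1
y_3 = S_3(0) = a_3 = 5
y_4 = S_3(2) = -3
t_q=7/4 is in segment 1 (τ=3/4); S_1(τ)=393/896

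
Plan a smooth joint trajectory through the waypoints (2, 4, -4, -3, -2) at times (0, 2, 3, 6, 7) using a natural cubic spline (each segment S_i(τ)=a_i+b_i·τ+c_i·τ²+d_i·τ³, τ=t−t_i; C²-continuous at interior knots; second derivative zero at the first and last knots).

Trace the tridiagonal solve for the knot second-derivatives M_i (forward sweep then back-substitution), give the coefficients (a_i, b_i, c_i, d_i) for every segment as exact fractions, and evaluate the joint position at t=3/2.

  seg 0: a=2 b=94/21 c=0 d=-73/84
  seg 1: a=4 b=-125/21 c=-73/14 d=19/6
  seg 2: a=-4 b=-289/42 c=30/7 d=-79/126
  seg 3: a=-3 b=40/21 c=-19/14 d=19/42
S(3/2) = 185/32

Δ: Δ0=1, Δ1=-8, Δ2=1/3, Δ3=1
row 1: diag=6, rhs=-54; c'=1/6, d'=-9
row 2: denom=8−1·1/6=47/6; d'=(50−1·-9)/(47/6)=354/47
row 3: denom=8−3·18/47=322/47; d'=(4−3·354/47)/(322/47)=-19/7
back: M3=-19/7
back: M2=354/47−18/47·-19/7=60/7
back: M1=-9−1/6·60/7=-73/7
M: M0=0, M1=-73/7, M2=60/7, M3=-19/7, M4=0
seg 0: a=2, c=M0/2=0, d=(M1−M0)/(6·2)=-73/84, b=Δ0−h0·(2M0+M1)/6=94/21
seg 1: a=4, c=M1/2=-73/14, d=(M2−M1)/(6·1)=19/6, b=Δ1−h1·(2M1+M2)/6=-125/21
seg 2: a=-4, c=M2/2=30/7, d=(M3−M2)/(6·3)=-79/126, b=Δ2−h2·(2M2+M3)/6=-289/42
seg 3: a=-3, c=M3/2=-19/14, d=(M4−M3)/(6·1)=19/42, b=Δ3−h3·(2M3+M4)/6=40/21
t_q=3/2 → seg 0, τ=3/2; S=2+94/21·τ+0·τ²+-73/84·τ³=185/32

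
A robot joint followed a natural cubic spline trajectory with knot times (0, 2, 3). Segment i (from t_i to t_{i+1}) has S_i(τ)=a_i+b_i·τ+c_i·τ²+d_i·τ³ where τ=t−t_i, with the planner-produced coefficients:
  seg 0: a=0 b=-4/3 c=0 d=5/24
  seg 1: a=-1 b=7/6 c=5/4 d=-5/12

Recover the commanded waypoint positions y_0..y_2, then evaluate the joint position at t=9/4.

y_0 = S_0(0) = a_0 = 0
y_1 = S_1(0) = a_1 = -1
y_2 = S_1(1) = 1
t_q=9/4 is in segment 1 (τ=1/4); S_1(τ)=-163/256

y_0=0 y_1=-1 y_2=1
S(9/4) = -163/256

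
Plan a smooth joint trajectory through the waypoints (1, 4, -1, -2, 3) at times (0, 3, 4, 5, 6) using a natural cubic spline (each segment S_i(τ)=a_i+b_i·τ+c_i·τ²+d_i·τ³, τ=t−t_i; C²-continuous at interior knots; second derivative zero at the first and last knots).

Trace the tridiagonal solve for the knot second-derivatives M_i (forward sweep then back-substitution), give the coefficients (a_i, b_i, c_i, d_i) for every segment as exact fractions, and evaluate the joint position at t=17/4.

  seg 0: a=1 b=104/29 c=0 d=-25/87
  seg 1: a=4 b=-121/29 c=-75/29 d=51/29
  seg 2: a=-1 b=-118/29 c=78/29 d=11/29
  seg 3: a=-2 b=71/29 c=111/29 d=-37/29
S(17/4) = -3421/1856

Δ: Δ0=1, Δ1=-5, Δ2=-1, Δ3=5
row 1: diag=8, rhs=-36; c'=1/8, d'=-9/2
row 2: denom=4−1·1/8=31/8; d'=(24−1·-9/2)/(31/8)=228/31
row 3: denom=4−1·8/31=116/31; d'=(36−1·228/31)/(116/31)=222/29
back: M3=222/29
back: M2=228/31−8/31·222/29=156/29
back: M1=-9/2−1/8·156/29=-150/29
M: M0=0, M1=-150/29, M2=156/29, M3=222/29, M4=0
seg 0: a=1, c=M0/2=0, d=(M1−M0)/(6·3)=-25/87, b=Δ0−h0·(2M0+M1)/6=104/29
seg 1: a=4, c=M1/2=-75/29, d=(M2−M1)/(6·1)=51/29, b=Δ1−h1·(2M1+M2)/6=-121/29
seg 2: a=-1, c=M2/2=78/29, d=(M3−M2)/(6·1)=11/29, b=Δ2−h2·(2M2+M3)/6=-118/29
seg 3: a=-2, c=M3/2=111/29, d=(M4−M3)/(6·1)=-37/29, b=Δ3−h3·(2M3+M4)/6=71/29
t_q=17/4 → seg 2, τ=1/4; S=-1+-118/29·τ+78/29·τ²+11/29·τ³=-3421/1856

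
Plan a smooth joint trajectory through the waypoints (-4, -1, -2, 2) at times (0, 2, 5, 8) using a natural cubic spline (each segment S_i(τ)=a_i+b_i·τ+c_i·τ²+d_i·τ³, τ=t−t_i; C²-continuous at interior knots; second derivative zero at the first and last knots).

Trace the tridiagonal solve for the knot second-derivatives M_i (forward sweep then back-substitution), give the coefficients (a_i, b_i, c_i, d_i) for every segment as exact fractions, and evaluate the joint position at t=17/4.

  seg 0: a=-4 b=147/74 c=0 d=-9/74
  seg 1: a=-1 b=39/74 c=-27/37 d=295/1998
  seg 2: a=-2 b=5/37 c=133/222 d=-133/1998
S(17/4) = -8651/4736

Δ: Δ0=3/2, Δ1=-1/3, Δ2=4/3
row 1: diag=10, rhs=-11; c'=3/10, d'=-11/10
row 2: denom=12−3·3/10=111/10; d'=(10−3·-11/10)/(111/10)=133/111
back: M2=133/111
back: M1=-11/10−3/10·133/111=-54/37
M: M0=0, M1=-54/37, M2=133/111, M3=0
seg 0: a=-4, c=M0/2=0, d=(M1−M0)/(6·2)=-9/74, b=Δ0−h0·(2M0+M1)/6=147/74
seg 1: a=-1, c=M1/2=-27/37, d=(M2−M1)/(6·3)=295/1998, b=Δ1−h1·(2M1+M2)/6=39/74
seg 2: a=-2, c=M2/2=133/222, d=(M3−M2)/(6·3)=-133/1998, b=Δ2−h2·(2M2+M3)/6=5/37
t_q=17/4 → seg 1, τ=9/4; S=-1+39/74·τ+-27/37·τ²+295/1998·τ³=-8651/4736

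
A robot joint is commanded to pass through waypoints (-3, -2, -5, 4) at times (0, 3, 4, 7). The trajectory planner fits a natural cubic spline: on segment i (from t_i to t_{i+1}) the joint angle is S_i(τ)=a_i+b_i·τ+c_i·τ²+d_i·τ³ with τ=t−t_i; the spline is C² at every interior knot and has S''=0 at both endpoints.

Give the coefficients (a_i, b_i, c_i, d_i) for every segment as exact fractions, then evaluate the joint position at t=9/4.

  seg 0: a=-3 b=17/9 c=0 d=-14/81
  seg 1: a=-2 b=-25/9 c=-14/9 d=4/3
  seg 2: a=-5 b=-17/9 c=22/9 d=-22/81
S(9/4) = -23/32

Δ: Δ0=1/3, Δ1=-3, Δ2=3
row 1: diag=8, rhs=-20; c'=1/8, d'=-5/2
row 2: denom=8−1·1/8=63/8; d'=(36−1·-5/2)/(63/8)=44/9
back: M2=44/9
back: M1=-5/2−1/8·44/9=-28/9
M: M0=0, M1=-28/9, M2=44/9, M3=0
seg 0: a=-3, c=M0/2=0, d=(M1−M0)/(6·3)=-14/81, b=Δ0−h0·(2M0+M1)/6=17/9
seg 1: a=-2, c=M1/2=-14/9, d=(M2−M1)/(6·1)=4/3, b=Δ1−h1·(2M1+M2)/6=-25/9
seg 2: a=-5, c=M2/2=22/9, d=(M3−M2)/(6·3)=-22/81, b=Δ2−h2·(2M2+M3)/6=-17/9
t_q=9/4 → seg 0, τ=9/4; S=-3+17/9·τ+0·τ²+-14/81·τ³=-23/32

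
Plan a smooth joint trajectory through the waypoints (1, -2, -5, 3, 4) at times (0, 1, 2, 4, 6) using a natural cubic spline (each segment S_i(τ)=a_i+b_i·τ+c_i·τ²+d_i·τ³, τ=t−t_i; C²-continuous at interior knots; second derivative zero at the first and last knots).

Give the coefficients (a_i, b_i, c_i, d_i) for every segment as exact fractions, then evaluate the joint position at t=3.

  seg 0: a=1 b=-21/8 c=0 d=-3/8
  seg 1: a=-2 b=-15/4 c=-9/8 d=15/8
  seg 2: a=-5 b=-3/8 c=9/2 d=-37/32
  seg 3: a=3 b=15/4 c=-39/16 d=13/32
S(3) = -65/32

Δ: Δ0=-3, Δ1=-3, Δ2=4, Δ3=1/2
row 1: diag=4, rhs=0; c'=1/4, d'=0
row 2: denom=6−1·1/4=23/4; d'=(42−1·0)/(23/4)=168/23
row 3: denom=8−2·8/23=168/23; d'=(-21−2·168/23)/(168/23)=-39/8
back: M3=-39/8
back: M2=168/23−8/23·-39/8=9
back: M1=0−1/4·9=-9/4
M: M0=0, M1=-9/4, M2=9, M3=-39/8, M4=0
seg 0: a=1, c=M0/2=0, d=(M1−M0)/(6·1)=-3/8, b=Δ0−h0·(2M0+M1)/6=-21/8
seg 1: a=-2, c=M1/2=-9/8, d=(M2−M1)/(6·1)=15/8, b=Δ1−h1·(2M1+M2)/6=-15/4
seg 2: a=-5, c=M2/2=9/2, d=(M3−M2)/(6·2)=-37/32, b=Δ2−h2·(2M2+M3)/6=-3/8
seg 3: a=3, c=M3/2=-39/16, d=(M4−M3)/(6·2)=13/32, b=Δ3−h3·(2M3+M4)/6=15/4
t_q=3 → seg 2, τ=1; S=-5+-3/8·τ+9/2·τ²+-37/32·τ³=-65/32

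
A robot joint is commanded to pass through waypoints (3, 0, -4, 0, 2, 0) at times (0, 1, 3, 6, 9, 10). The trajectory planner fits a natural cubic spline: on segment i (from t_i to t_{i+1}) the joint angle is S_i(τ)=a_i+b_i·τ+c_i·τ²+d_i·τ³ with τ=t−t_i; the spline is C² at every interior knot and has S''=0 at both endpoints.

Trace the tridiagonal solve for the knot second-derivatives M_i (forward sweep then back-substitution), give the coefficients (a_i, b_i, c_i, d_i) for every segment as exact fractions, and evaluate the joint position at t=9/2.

Δ: Δ0=-3, Δ1=-2, Δ2=4/3, Δ3=2/3, Δ4=-2
row 1: diag=6, rhs=6; c'=1/3, d'=1
row 2: denom=10−2·1/3=28/3; d'=(20−2·1)/(28/3)=27/14
row 3: denom=12−3·9/28=309/28; d'=(-4−3·27/14)/(309/28)=-274/309
row 4: denom=8−3·28/103=740/103; d'=(-16−3·-274/309)/(740/103)=-687/370
back: M4=-687/370
back: M3=-274/309−28/103·-687/370=-212/555
back: M2=27/14−9/28·-212/555=759/370
back: M1=1−1/3·759/370=117/370
M: M0=0, M1=117/370, M2=759/370, M3=-212/555, M4=-687/370, M5=0
seg 0: a=3, c=M0/2=0, d=(M1−M0)/(6·1)=39/740, b=Δ0−h0·(2M0+M1)/6=-2259/740
seg 1: a=0, c=M1/2=117/740, d=(M2−M1)/(6·2)=107/740, b=Δ1−h1·(2M1+M2)/6=-1071/370
seg 2: a=-4, c=M2/2=759/740, d=(M3−M2)/(6·3)=-73/540, b=Δ2−h2·(2M2+M3)/6=-39/74
seg 3: a=0, c=M3/2=-106/555, d=(M4−M3)/(6·3)=-1637/19980, b=Δ3−h3·(2M3+M4)/6=1463/740
seg 4: a=2, c=M4/2=-687/740, d=(M5−M4)/(6·1)=229/740, b=Δ4−h4·(2M4+M5)/6=-511/370
t_q=9/2 → seg 2, τ=3/2; S=-4+-39/74·τ+759/740·τ²+-73/540·τ³=-17399/5920

  seg 0: a=3 b=-2259/740 c=0 d=39/740
  seg 1: a=0 b=-1071/370 c=117/740 d=107/740
  seg 2: a=-4 b=-39/74 c=759/740 d=-73/540
  seg 3: a=0 b=1463/740 c=-106/555 d=-1637/19980
  seg 4: a=2 b=-511/370 c=-687/740 d=229/740
S(9/2) = -17399/5920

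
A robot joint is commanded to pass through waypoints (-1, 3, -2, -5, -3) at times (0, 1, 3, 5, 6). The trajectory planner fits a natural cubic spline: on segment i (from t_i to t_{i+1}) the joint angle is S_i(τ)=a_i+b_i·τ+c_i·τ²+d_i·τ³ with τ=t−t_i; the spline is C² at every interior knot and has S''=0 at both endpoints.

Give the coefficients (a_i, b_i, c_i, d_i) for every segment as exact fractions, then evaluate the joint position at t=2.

Δ: Δ0=4, Δ1=-5/2, Δ2=-3/2, Δ3=2
row 1: diag=6, rhs=-39; c'=1/3, d'=-13/2
row 2: denom=8−2·1/3=22/3; d'=(6−2·-13/2)/(22/3)=57/22
row 3: denom=6−2·3/11=60/11; d'=(21−2·57/22)/(60/11)=29/10
back: M3=29/10
back: M2=57/22−3/11·29/10=9/5
back: M1=-13/2−1/3·9/5=-71/10
M: M0=0, M1=-71/10, M2=9/5, M3=29/10, M4=0
seg 0: a=-1, c=M0/2=0, d=(M1−M0)/(6·1)=-71/60, b=Δ0−h0·(2M0+M1)/6=311/60
seg 1: a=3, c=M1/2=-71/20, d=(M2−M1)/(6·2)=89/120, b=Δ1−h1·(2M1+M2)/6=49/30
seg 2: a=-2, c=M2/2=9/10, d=(M3−M2)/(6·2)=11/120, b=Δ2−h2·(2M2+M3)/6=-11/3
seg 3: a=-5, c=M3/2=29/20, d=(M4−M3)/(6·1)=-29/60, b=Δ3−h3·(2M3+M4)/6=31/30
t_q=2 → seg 1, τ=1; S=3+49/30·τ+-71/20·τ²+89/120·τ³=73/40

  seg 0: a=-1 b=311/60 c=0 d=-71/60
  seg 1: a=3 b=49/30 c=-71/20 d=89/120
  seg 2: a=-2 b=-11/3 c=9/10 d=11/120
  seg 3: a=-5 b=31/30 c=29/20 d=-29/60
S(2) = 73/40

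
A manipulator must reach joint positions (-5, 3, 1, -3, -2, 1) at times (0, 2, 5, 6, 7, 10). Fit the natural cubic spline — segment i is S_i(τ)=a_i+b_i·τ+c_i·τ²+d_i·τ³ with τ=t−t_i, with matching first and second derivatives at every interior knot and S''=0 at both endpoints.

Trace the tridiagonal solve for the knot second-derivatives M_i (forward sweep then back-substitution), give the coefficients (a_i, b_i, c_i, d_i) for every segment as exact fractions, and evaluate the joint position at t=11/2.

Δ: Δ0=4, Δ1=-2/3, Δ2=-4, Δ3=1, Δ4=1
row 1: diag=10, rhs=-28; c'=3/10, d'=-14/5
row 2: denom=8−3·3/10=71/10; d'=(-20−3·-14/5)/(71/10)=-116/71
row 3: denom=4−1·10/71=274/71; d'=(30−1·-116/71)/(274/71)=1123/137
row 4: denom=8−1·71/274=2121/274; d'=(0−1·1123/137)/(2121/274)=-2246/2121
back: M4=-2246/2121
back: M3=1123/137−71/274·-2246/2121=17968/2121
back: M2=-116/71−10/71·17968/2121=-5996/2121
back: M1=-14/5−3/10·-5996/2121=-1380/707
M: M0=0, M1=-1380/707, M2=-5996/2121, M3=17968/2121, M4=-2246/2121, M5=0
seg 0: a=-5, c=M0/2=0, d=(M1−M0)/(6·2)=-115/707, b=Δ0−h0·(2M0+M1)/6=3288/707
seg 1: a=3, c=M1/2=-690/707, d=(M2−M1)/(6·3)=-928/19089, b=Δ1−h1·(2M1+M2)/6=1908/707
seg 2: a=1, c=M2/2=-2998/2121, d=(M3−M2)/(6·1)=3994/2121, b=Δ2−h2·(2M2+M3)/6=-3160/707
seg 3: a=-3, c=M3/2=8984/2121, d=(M4−M3)/(6·1)=-1123/707, b=Δ3−h3·(2M3+M4)/6=-3494/2121
seg 4: a=-2, c=M4/2=-1123/2121, d=(M5−M4)/(6·3)=1123/19089, b=Δ4−h4·(2M4+M5)/6=4367/2121
t_q=11/2 → seg 2, τ=1/2; S=1+-3160/707·τ+-2998/2121·τ²+3994/2121·τ³=-11477/8484

  seg 0: a=-5 b=3288/707 c=0 d=-115/707
  seg 1: a=3 b=1908/707 c=-690/707 d=-928/19089
  seg 2: a=1 b=-3160/707 c=-2998/2121 d=3994/2121
  seg 3: a=-3 b=-3494/2121 c=8984/2121 d=-1123/707
  seg 4: a=-2 b=4367/2121 c=-1123/2121 d=1123/19089
S(11/2) = -11477/8484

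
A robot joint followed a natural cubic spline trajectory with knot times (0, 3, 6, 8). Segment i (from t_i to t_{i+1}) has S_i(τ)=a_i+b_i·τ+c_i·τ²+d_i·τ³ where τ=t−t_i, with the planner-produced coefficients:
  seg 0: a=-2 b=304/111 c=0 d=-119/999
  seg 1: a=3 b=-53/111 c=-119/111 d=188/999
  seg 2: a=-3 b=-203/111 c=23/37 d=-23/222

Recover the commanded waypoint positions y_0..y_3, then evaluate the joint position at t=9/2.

y_0=-2 y_1=3 y_2=-3 y_3=-5
S(9/2) = 75/148

y_0 = S_0(0) = a_0 = -2
y_1 = S_1(0) = a_1 = 3
y_2 = S_2(0) = a_2 = -3
y_3 = S_2(2) = -5
t_q=9/2 is in segment 1 (τ=3/2); S_1(τ)=75/148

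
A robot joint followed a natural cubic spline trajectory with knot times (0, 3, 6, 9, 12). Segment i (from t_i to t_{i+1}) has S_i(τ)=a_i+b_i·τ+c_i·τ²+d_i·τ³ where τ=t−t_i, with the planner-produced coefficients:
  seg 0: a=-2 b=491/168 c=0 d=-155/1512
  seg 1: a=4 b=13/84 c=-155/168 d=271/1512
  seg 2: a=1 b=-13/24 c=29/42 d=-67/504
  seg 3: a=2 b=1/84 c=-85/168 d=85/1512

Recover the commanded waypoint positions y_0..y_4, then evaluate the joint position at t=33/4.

y_0=-2 y_1=4 y_2=1 y_3=2 y_4=-1
S(33/4) = 6317/3584

y_0 = S_0(0) = a_0 = -2
y_1 = S_1(0) = a_1 = 4
y_2 = S_2(0) = a_2 = 1
y_3 = S_3(0) = a_3 = 2
y_4 = S_3(3) = -1
t_q=33/4 is in segment 2 (τ=9/4); S_2(τ)=6317/3584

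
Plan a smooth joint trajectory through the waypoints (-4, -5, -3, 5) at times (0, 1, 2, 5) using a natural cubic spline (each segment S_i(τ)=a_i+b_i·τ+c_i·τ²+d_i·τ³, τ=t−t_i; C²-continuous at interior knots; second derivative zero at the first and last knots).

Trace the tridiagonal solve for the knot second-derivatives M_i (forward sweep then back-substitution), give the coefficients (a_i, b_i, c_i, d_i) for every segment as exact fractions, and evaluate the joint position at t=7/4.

Δ: Δ0=-1, Δ1=2, Δ2=8/3
row 1: diag=4, rhs=18; c'=1/4, d'=9/2
row 2: denom=8−1·1/4=31/4; d'=(4−1·9/2)/(31/4)=-2/31
back: M2=-2/31
back: M1=9/2−1/4·-2/31=140/31
M: M0=0, M1=140/31, M2=-2/31, M3=0
seg 0: a=-4, c=M0/2=0, d=(M1−M0)/(6·1)=70/93, b=Δ0−h0·(2M0+M1)/6=-163/93
seg 1: a=-5, c=M1/2=70/31, d=(M2−M1)/(6·1)=-71/93, b=Δ1−h1·(2M1+M2)/6=47/93
seg 2: a=-3, c=M2/2=-1/31, d=(M3−M2)/(6·3)=1/279, b=Δ2−h2·(2M2+M3)/6=254/93
t_q=7/4 → seg 1, τ=3/4; S=-5+47/93·τ+70/31·τ²+-71/93·τ³=-7287/1984

  seg 0: a=-4 b=-163/93 c=0 d=70/93
  seg 1: a=-5 b=47/93 c=70/31 d=-71/93
  seg 2: a=-3 b=254/93 c=-1/31 d=1/279
S(7/4) = -7287/1984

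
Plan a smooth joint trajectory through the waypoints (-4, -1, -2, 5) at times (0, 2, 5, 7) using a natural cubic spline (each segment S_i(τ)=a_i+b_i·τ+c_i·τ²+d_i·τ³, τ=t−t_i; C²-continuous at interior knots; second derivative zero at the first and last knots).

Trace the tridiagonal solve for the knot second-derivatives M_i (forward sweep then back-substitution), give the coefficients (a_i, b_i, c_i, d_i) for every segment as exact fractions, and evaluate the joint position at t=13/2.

  seg 0: a=-4 b=1177/546 c=0 d=-179/1092
  seg 1: a=-1 b=103/546 c=-179/182 d=17/63
  seg 2: a=-2 b=859/546 c=263/182 d=-263/1092
S(13/2) = 8149/2912

Δ: Δ0=3/2, Δ1=-1/3, Δ2=7/2
row 1: diag=10, rhs=-11; c'=3/10, d'=-11/10
row 2: denom=10−3·3/10=91/10; d'=(23−3·-11/10)/(91/10)=263/91
back: M2=263/91
back: M1=-11/10−3/10·263/91=-179/91
M: M0=0, M1=-179/91, M2=263/91, M3=0
seg 0: a=-4, c=M0/2=0, d=(M1−M0)/(6·2)=-179/1092, b=Δ0−h0·(2M0+M1)/6=1177/546
seg 1: a=-1, c=M1/2=-179/182, d=(M2−M1)/(6·3)=17/63, b=Δ1−h1·(2M1+M2)/6=103/546
seg 2: a=-2, c=M2/2=263/182, d=(M3−M2)/(6·2)=-263/1092, b=Δ2−h2·(2M2+M3)/6=859/546
t_q=13/2 → seg 2, τ=3/2; S=-2+859/546·τ+263/182·τ²+-263/1092·τ³=8149/2912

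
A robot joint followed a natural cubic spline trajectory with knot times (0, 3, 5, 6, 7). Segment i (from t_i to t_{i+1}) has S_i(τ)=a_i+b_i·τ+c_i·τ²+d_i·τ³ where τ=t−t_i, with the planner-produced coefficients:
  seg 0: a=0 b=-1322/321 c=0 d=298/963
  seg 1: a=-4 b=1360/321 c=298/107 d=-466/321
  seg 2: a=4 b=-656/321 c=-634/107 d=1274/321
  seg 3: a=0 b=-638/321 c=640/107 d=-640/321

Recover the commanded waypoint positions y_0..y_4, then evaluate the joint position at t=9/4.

y_0 = S_0(0) = a_0 = 0
y_1 = S_1(0) = a_1 = -4
y_2 = S_2(0) = a_2 = 4
y_3 = S_3(0) = a_3 = 0
y_4 = S_3(1) = 2
t_q=9/4 is in segment 0 (τ=9/4); S_0(τ)=-19659/3424

y_0=0 y_1=-4 y_2=4 y_3=0 y_4=2
S(9/4) = -19659/3424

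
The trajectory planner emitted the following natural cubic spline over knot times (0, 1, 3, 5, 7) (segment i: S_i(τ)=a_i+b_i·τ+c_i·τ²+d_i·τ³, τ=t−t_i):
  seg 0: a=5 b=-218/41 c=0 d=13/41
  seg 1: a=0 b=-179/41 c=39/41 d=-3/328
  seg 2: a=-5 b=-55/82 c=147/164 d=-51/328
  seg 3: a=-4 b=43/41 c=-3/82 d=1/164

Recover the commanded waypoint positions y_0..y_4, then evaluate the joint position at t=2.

y_0=5 y_1=0 y_2=-5 y_3=-4 y_4=-2
S(2) = -1123/328

y_0 = S_0(0) = a_0 = 5
y_1 = S_1(0) = a_1 = 0
y_2 = S_2(0) = a_2 = -5
y_3 = S_3(0) = a_3 = -4
y_4 = S_3(2) = -2
t_q=2 is in segment 1 (τ=1); S_1(τ)=-1123/328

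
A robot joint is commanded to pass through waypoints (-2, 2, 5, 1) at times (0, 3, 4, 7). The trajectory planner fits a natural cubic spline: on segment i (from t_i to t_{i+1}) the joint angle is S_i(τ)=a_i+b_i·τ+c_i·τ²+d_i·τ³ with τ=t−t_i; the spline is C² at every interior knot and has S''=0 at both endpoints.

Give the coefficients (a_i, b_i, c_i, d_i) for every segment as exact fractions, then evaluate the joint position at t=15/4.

  seg 0: a=-2 b=31/63 c=0 d=53/567
  seg 1: a=2 b=190/63 c=53/63 d=-6/7
  seg 2: a=5 b=134/63 c=-109/63 d=109/567
S(15/4) = 2939/672

Δ: Δ0=4/3, Δ1=3, Δ2=-4/3
row 1: diag=8, rhs=10; c'=1/8, d'=5/4
row 2: denom=8−1·1/8=63/8; d'=(-26−1·5/4)/(63/8)=-218/63
back: M2=-218/63
back: M1=5/4−1/8·-218/63=106/63
M: M0=0, M1=106/63, M2=-218/63, M3=0
seg 0: a=-2, c=M0/2=0, d=(M1−M0)/(6·3)=53/567, b=Δ0−h0·(2M0+M1)/6=31/63
seg 1: a=2, c=M1/2=53/63, d=(M2−M1)/(6·1)=-6/7, b=Δ1−h1·(2M1+M2)/6=190/63
seg 2: a=5, c=M2/2=-109/63, d=(M3−M2)/(6·3)=109/567, b=Δ2−h2·(2M2+M3)/6=134/63
t_q=15/4 → seg 1, τ=3/4; S=2+190/63·τ+53/63·τ²+-6/7·τ³=2939/672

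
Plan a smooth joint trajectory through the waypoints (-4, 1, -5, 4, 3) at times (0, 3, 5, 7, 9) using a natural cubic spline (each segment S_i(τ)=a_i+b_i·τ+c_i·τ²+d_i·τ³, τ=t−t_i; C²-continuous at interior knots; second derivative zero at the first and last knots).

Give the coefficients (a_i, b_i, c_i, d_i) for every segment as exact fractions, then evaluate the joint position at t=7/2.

  seg 0: a=-4 b=1655/426 c=0 d=-35/142
  seg 1: a=1 b=-590/213 c=-315/142 d=224/213
  seg 2: a=-5 b=208/213 c=581/142 d=-1985/1704
  seg 3: a=4 b=1433/426 c=-823/284 d=823/1704
S(7/2) = -459/568

Δ: Δ0=5/3, Δ1=-3, Δ2=9/2, Δ3=-1/2
row 1: diag=10, rhs=-28; c'=1/5, d'=-14/5
row 2: denom=8−2·1/5=38/5; d'=(45−2·-14/5)/(38/5)=253/38
row 3: denom=8−2·5/19=142/19; d'=(-30−2·253/38)/(142/19)=-823/142
back: M3=-823/142
back: M2=253/38−5/19·-823/142=581/71
back: M1=-14/5−1/5·581/71=-315/71
M: M0=0, M1=-315/71, M2=581/71, M3=-823/142, M4=0
seg 0: a=-4, c=M0/2=0, d=(M1−M0)/(6·3)=-35/142, b=Δ0−h0·(2M0+M1)/6=1655/426
seg 1: a=1, c=M1/2=-315/142, d=(M2−M1)/(6·2)=224/213, b=Δ1−h1·(2M1+M2)/6=-590/213
seg 2: a=-5, c=M2/2=581/142, d=(M3−M2)/(6·2)=-1985/1704, b=Δ2−h2·(2M2+M3)/6=208/213
seg 3: a=4, c=M3/2=-823/284, d=(M4−M3)/(6·2)=823/1704, b=Δ3−h3·(2M3+M4)/6=1433/426
t_q=7/2 → seg 1, τ=1/2; S=1+-590/213·τ+-315/142·τ²+224/213·τ³=-459/568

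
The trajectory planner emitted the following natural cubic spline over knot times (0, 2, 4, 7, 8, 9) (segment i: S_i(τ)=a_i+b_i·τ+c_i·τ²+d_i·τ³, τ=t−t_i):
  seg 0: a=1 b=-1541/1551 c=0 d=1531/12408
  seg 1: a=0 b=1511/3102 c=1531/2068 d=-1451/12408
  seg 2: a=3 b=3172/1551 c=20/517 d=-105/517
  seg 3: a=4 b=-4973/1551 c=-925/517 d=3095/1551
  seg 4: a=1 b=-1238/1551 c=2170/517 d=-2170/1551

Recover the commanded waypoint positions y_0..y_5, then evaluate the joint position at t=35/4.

y_0=1 y_1=0 y_2=3 y_3=4 y_4=1 y_5=3
S(35/4) = 35935/16544

y_0 = S_0(0) = a_0 = 1
y_1 = S_1(0) = a_1 = 0
y_2 = S_2(0) = a_2 = 3
y_3 = S_3(0) = a_3 = 4
y_4 = S_4(0) = a_4 = 1
y_5 = S_4(1) = 3
t_q=35/4 is in segment 4 (τ=3/4); S_4(τ)=35935/16544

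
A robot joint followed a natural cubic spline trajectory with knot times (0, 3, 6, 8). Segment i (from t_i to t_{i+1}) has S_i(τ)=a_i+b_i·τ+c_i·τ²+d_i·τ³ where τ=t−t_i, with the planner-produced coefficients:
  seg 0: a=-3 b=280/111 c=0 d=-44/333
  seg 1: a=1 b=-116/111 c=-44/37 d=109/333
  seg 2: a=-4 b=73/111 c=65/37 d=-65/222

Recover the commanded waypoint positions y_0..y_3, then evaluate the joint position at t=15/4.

y_0=-3 y_1=1 y_2=-4 y_3=2
S(15/4) = -745/2368

y_0 = S_0(0) = a_0 = -3
y_1 = S_1(0) = a_1 = 1
y_2 = S_2(0) = a_2 = -4
y_3 = S_2(2) = 2
t_q=15/4 is in segment 1 (τ=3/4); S_1(τ)=-745/2368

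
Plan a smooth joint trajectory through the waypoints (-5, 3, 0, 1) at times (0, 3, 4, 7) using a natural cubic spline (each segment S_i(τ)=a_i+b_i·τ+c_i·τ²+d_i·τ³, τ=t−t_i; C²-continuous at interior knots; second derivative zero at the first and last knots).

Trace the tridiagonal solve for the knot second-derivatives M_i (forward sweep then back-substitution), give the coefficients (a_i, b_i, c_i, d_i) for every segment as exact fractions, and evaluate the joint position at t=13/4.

Δ: Δ0=8/3, Δ1=-3, Δ2=1/3
row 1: diag=8, rhs=-34; c'=1/8, d'=-17/4
row 2: denom=8−1·1/8=63/8; d'=(20−1·-17/4)/(63/8)=194/63
back: M2=194/63
back: M1=-17/4−1/8·194/63=-292/63
M: M0=0, M1=-292/63, M2=194/63, M3=0
seg 0: a=-5, c=M0/2=0, d=(M1−M0)/(6·3)=-146/567, b=Δ0−h0·(2M0+M1)/6=314/63
seg 1: a=3, c=M1/2=-146/63, d=(M2−M1)/(6·1)=9/7, b=Δ1−h1·(2M1+M2)/6=-124/63
seg 2: a=0, c=M2/2=97/63, d=(M3−M2)/(6·3)=-97/567, b=Δ2−h2·(2M2+M3)/6=-173/63
t_q=13/4 → seg 1, τ=1/4; S=3+-124/63·τ+-146/63·τ²+9/7·τ³=3203/1344

  seg 0: a=-5 b=314/63 c=0 d=-146/567
  seg 1: a=3 b=-124/63 c=-146/63 d=9/7
  seg 2: a=0 b=-173/63 c=97/63 d=-97/567
S(13/4) = 3203/1344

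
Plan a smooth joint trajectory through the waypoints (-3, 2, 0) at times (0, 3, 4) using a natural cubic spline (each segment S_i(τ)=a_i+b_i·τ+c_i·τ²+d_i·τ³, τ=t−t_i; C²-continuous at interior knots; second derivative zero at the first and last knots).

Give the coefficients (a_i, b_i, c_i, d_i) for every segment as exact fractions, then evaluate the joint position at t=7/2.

Δ: Δ0=5/3, Δ1=-2
row 1: diag=8, rhs=-22; c'=1/8, d'=-11/4
back: M1=-11/4
M: M0=0, M1=-11/4, M2=0
seg 0: a=-3, c=M0/2=0, d=(M1−M0)/(6·3)=-11/72, b=Δ0−h0·(2M0+M1)/6=73/24
seg 1: a=2, c=M1/2=-11/8, d=(M2−M1)/(6·1)=11/24, b=Δ1−h1·(2M1+M2)/6=-13/12
t_q=7/2 → seg 1, τ=1/2; S=2+-13/12·τ+-11/8·τ²+11/24·τ³=75/64

  seg 0: a=-3 b=73/24 c=0 d=-11/72
  seg 1: a=2 b=-13/12 c=-11/8 d=11/24
S(7/2) = 75/64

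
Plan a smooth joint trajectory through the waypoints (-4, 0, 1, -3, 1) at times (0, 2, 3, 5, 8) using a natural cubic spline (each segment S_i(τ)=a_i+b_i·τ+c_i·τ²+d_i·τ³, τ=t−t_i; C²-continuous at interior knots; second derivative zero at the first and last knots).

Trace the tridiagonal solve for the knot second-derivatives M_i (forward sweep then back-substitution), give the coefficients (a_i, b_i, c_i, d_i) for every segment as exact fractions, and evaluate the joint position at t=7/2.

Δ: Δ0=2, Δ1=1, Δ2=-2, Δ3=4/3
row 1: diag=6, rhs=-6; c'=1/6, d'=-1
row 2: denom=6−1·1/6=35/6; d'=(-18−1·-1)/(35/6)=-102/35
row 3: denom=10−2·12/35=326/35; d'=(20−2·-102/35)/(326/35)=452/163
back: M3=452/163
back: M2=-102/35−12/35·452/163=-630/163
back: M1=-1−1/6·-630/163=-58/163
M: M0=0, M1=-58/163, M2=-630/163, M3=452/163, M4=0
seg 0: a=-4, c=M0/2=0, d=(M1−M0)/(6·2)=-29/978, b=Δ0−h0·(2M0+M1)/6=1036/489
seg 1: a=0, c=M1/2=-29/163, d=(M2−M1)/(6·1)=-286/489, b=Δ1−h1·(2M1+M2)/6=862/489
seg 2: a=1, c=M2/2=-315/163, d=(M3−M2)/(6·2)=541/978, b=Δ2−h2·(2M2+M3)/6=-170/489
seg 3: a=-3, c=M3/2=226/163, d=(M4−M3)/(6·3)=-226/1467, b=Δ3−h3·(2M3+M4)/6=-704/489
t_q=7/2 → seg 2, τ=1/2; S=1+-170/489·τ+-315/163·τ²+541/978·τ³=1075/2608

  seg 0: a=-4 b=1036/489 c=0 d=-29/978
  seg 1: a=0 b=862/489 c=-29/163 d=-286/489
  seg 2: a=1 b=-170/489 c=-315/163 d=541/978
  seg 3: a=-3 b=-704/489 c=226/163 d=-226/1467
S(7/2) = 1075/2608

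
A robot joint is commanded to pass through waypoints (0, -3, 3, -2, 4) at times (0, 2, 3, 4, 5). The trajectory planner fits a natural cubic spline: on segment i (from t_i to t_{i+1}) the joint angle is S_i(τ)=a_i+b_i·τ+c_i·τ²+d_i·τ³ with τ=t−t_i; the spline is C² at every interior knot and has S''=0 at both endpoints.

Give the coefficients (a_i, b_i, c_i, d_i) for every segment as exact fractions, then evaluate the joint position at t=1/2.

  seg 0: a=0 b=-232/43 c=0 d=335/344
  seg 1: a=-3 b=541/86 c=1005/172 d=-1055/172
  seg 2: a=3 b=-73/172 c=-540/43 d=1373/172
  seg 3: a=-2 b=-137/86 c=1959/172 d=-653/172
S(1/2) = -7089/2752

Δ: Δ0=-3/2, Δ1=6, Δ2=-5, Δ3=6
row 1: diag=6, rhs=45; c'=1/6, d'=15/2
row 2: denom=4−1·1/6=23/6; d'=(-66−1·15/2)/(23/6)=-441/23
row 3: denom=4−1·6/23=86/23; d'=(66−1·-441/23)/(86/23)=1959/86
back: M3=1959/86
back: M2=-441/23−6/23·1959/86=-1080/43
back: M1=15/2−1/6·-1080/43=1005/86
M: M0=0, M1=1005/86, M2=-1080/43, M3=1959/86, M4=0
seg 0: a=0, c=M0/2=0, d=(M1−M0)/(6·2)=335/344, b=Δ0−h0·(2M0+M1)/6=-232/43
seg 1: a=-3, c=M1/2=1005/172, d=(M2−M1)/(6·1)=-1055/172, b=Δ1−h1·(2M1+M2)/6=541/86
seg 2: a=3, c=M2/2=-540/43, d=(M3−M2)/(6·1)=1373/172, b=Δ2−h2·(2M2+M3)/6=-73/172
seg 3: a=-2, c=M3/2=1959/172, d=(M4−M3)/(6·1)=-653/172, b=Δ3−h3·(2M3+M4)/6=-137/86
t_q=1/2 → seg 0, τ=1/2; S=0+-232/43·τ+0·τ²+335/344·τ³=-7089/2752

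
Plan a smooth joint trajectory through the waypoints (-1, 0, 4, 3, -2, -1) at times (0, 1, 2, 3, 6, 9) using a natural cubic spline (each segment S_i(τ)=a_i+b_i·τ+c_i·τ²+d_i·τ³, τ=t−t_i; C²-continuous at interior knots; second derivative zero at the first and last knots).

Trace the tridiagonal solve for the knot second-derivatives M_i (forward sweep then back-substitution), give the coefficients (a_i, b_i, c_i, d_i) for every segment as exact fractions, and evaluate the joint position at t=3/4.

Δ: Δ0=1, Δ1=4, Δ2=-1, Δ3=-5/3, Δ4=1/3
row 1: diag=4, rhs=18; c'=1/4, d'=9/2
row 2: denom=4−1·1/4=15/4; d'=(-30−1·9/2)/(15/4)=-46/5
row 3: denom=8−1·4/15=116/15; d'=(-4−1·-46/5)/(116/15)=39/58
row 4: denom=12−3·45/116=1257/116; d'=(12−3·39/58)/(1257/116)=386/419
back: M4=386/419
back: M3=39/58−45/116·386/419=132/419
back: M2=-46/5−4/15·132/419=-3890/419
back: M1=9/2−1/4·-3890/419=2858/419
M: M0=0, M1=2858/419, M2=-3890/419, M3=132/419, M4=386/419, M5=0
seg 0: a=-1, c=M0/2=0, d=(M1−M0)/(6·1)=1429/1257, b=Δ0−h0·(2M0+M1)/6=-172/1257
seg 1: a=0, c=M1/2=1429/419, d=(M2−M1)/(6·1)=-3374/1257, b=Δ1−h1·(2M1+M2)/6=4115/1257
seg 2: a=4, c=M2/2=-1945/419, d=(M3−M2)/(6·1)=2011/1257, b=Δ2−h2·(2M2+M3)/6=2567/1257
seg 3: a=3, c=M3/2=66/419, d=(M4−M3)/(6·3)=127/3771, b=Δ3−h3·(2M3+M4)/6=-3070/1257
seg 4: a=-2, c=M4/2=193/419, d=(M5−M4)/(6·3)=-193/3771, b=Δ4−h4·(2M4+M5)/6=-739/1257
t_q=3/4 → seg 0, τ=3/4; S=-1+-172/1257·τ+0·τ²+1429/1257·τ³=-16707/26816

  seg 0: a=-1 b=-172/1257 c=0 d=1429/1257
  seg 1: a=0 b=4115/1257 c=1429/419 d=-3374/1257
  seg 2: a=4 b=2567/1257 c=-1945/419 d=2011/1257
  seg 3: a=3 b=-3070/1257 c=66/419 d=127/3771
  seg 4: a=-2 b=-739/1257 c=193/419 d=-193/3771
S(3/4) = -16707/26816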